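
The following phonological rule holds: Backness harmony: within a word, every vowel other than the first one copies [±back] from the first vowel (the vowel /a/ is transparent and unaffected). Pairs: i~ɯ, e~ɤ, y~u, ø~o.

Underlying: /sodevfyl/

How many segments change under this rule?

2

/e/ harmonizes with /o/ ([+back]) → [ɤ]
/y/ harmonizes with /o/ ([+back]) → [u]
2 segments change.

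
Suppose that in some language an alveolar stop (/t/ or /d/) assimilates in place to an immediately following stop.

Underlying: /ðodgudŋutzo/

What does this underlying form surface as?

/d/ before /g/ (velar) → [g]

[ðoggudŋutzo]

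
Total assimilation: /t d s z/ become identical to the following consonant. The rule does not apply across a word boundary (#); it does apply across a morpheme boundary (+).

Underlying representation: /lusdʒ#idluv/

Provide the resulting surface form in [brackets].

[ludʒdʒ#illuv]

/s/ before /dʒ/ → [dʒ] (total assimilation)
/d/ before /l/ → [l] (total assimilation)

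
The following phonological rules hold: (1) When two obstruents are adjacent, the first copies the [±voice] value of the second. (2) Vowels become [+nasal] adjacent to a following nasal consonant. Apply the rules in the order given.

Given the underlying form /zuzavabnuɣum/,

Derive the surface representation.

[zuzavabnuɣũm]

Rule 1: no segment meets the rule's conditions; no change.
After rule 1: zuzavabnuɣum
Rule 2: /u/ before nasal /m/ → [ũ]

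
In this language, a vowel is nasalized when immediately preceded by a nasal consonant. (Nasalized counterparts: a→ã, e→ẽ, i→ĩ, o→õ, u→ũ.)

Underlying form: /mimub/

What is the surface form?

/i/ after nasal /m/ → [ĩ]
/u/ after nasal /m/ → [ũ]

[mĩmũb]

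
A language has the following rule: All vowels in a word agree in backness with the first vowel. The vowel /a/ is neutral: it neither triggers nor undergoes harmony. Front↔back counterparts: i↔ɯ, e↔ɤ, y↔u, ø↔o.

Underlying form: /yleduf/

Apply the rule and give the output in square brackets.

[yledyf]

/u/ harmonizes with /y/ ([-back]) → [y]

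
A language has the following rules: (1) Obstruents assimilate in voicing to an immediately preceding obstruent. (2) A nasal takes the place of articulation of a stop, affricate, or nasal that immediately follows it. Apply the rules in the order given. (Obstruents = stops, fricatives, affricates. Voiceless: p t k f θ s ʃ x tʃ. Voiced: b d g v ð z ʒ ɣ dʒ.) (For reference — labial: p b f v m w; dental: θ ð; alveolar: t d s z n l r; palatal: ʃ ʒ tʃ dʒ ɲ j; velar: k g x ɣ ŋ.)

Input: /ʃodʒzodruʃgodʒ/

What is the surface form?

[ʃodʒzodruʃkodʒ]

Rule 1: /g/ after /ʃ/ (voiceless) → [k]
After rule 1: ʃodʒzodruʃkodʒ
Rule 2: no segment meets the rule's conditions; no change.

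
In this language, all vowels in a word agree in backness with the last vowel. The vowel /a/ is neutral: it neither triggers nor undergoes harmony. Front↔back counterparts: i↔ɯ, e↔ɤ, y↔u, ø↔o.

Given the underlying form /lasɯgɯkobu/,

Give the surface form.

no segment meets the rule's conditions; no change.

[lasɯgɯkobu]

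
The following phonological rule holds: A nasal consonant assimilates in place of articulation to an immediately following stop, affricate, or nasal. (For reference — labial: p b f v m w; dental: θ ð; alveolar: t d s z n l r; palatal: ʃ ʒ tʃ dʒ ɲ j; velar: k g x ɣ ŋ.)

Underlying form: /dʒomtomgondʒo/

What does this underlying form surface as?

/m/ before /t/ (alveolar) → [n]
/m/ before /g/ (velar) → [ŋ]
/n/ before /dʒ/ (palatal) → [ɲ]

[dʒontoŋgoɲdʒo]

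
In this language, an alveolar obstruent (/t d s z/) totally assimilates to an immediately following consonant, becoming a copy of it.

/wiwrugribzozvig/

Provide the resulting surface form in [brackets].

/z/ before /v/ → [v] (total assimilation)

[wiwrugribzovvig]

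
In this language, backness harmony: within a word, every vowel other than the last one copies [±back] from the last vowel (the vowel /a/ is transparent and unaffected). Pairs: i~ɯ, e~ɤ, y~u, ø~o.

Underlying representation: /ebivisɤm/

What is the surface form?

[ɤbɯvɯsɤm]

/e/ harmonizes with /ɤ/ ([+back]) → [ɤ]
/i/ harmonizes with /ɤ/ ([+back]) → [ɯ]
/i/ harmonizes with /ɤ/ ([+back]) → [ɯ]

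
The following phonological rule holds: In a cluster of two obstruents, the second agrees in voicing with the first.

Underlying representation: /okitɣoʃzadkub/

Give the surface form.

[okitxoʃsadgub]

/ɣ/ after /t/ (voiceless) → [x]
/z/ after /ʃ/ (voiceless) → [s]
/k/ after /d/ (voiced) → [g]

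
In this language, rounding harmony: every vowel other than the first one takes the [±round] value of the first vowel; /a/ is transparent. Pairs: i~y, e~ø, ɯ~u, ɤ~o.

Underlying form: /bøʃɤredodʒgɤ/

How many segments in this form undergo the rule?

3

/ɤ/ harmonizes with /ø/ ([+round]) → [o]
/e/ harmonizes with /ø/ ([+round]) → [ø]
/ɤ/ harmonizes with /ø/ ([+round]) → [o]
3 segments change.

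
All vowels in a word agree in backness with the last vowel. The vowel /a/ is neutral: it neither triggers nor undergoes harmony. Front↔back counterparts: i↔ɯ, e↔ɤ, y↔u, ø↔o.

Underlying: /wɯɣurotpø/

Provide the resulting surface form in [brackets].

/ɯ/ harmonizes with /ø/ ([-back]) → [i]
/u/ harmonizes with /ø/ ([-back]) → [y]
/o/ harmonizes with /ø/ ([-back]) → [ø]

[wiɣyrøtpø]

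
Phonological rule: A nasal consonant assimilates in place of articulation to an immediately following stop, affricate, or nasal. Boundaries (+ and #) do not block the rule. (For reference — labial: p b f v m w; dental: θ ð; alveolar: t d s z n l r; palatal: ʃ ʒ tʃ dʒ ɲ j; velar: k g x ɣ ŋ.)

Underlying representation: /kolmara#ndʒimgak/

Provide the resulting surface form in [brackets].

[kolmara#ɲdʒiŋgak]

/n/ before /dʒ/ (palatal) → [ɲ]
/m/ before /g/ (velar) → [ŋ]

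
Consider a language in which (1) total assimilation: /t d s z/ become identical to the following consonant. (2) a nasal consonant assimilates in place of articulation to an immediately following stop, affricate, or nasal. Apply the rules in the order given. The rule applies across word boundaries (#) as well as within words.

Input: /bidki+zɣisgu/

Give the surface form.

[bikki+ɣɣiggu]

Rule 1: /d/ before /k/ → [k] (total assimilation)
Rule 1: /z/ before /ɣ/ → [ɣ] (total assimilation)
Rule 1: /s/ before /g/ → [g] (total assimilation)
After rule 1: bikki+ɣɣiggu
Rule 2: no segment meets the rule's conditions; no change.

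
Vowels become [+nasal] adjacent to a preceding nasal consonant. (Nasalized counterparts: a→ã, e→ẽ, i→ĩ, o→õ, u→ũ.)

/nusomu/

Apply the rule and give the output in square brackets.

/u/ after nasal /n/ → [ũ]
/u/ after nasal /m/ → [ũ]

[nũsomũ]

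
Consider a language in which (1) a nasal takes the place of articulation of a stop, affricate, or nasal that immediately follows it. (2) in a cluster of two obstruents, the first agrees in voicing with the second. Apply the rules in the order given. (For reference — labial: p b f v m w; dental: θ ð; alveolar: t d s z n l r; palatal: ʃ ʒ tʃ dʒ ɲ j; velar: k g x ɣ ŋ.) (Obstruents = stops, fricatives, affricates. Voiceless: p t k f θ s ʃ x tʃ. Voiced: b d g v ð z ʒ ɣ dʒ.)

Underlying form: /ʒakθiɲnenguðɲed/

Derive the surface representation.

Rule 1: /ɲ/ before /n/ (alveolar) → [n]
Rule 1: /n/ before /g/ (velar) → [ŋ]
After rule 1: ʒakθinneŋguðɲed
Rule 2: no segment meets the rule's conditions; no change.

[ʒakθinneŋguðɲed]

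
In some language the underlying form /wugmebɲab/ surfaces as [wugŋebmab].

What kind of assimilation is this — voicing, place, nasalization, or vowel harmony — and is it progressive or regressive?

place assimilation, progressive

/m/→[ŋ] /ɲ/→[m].
Each target copies a feature from the preceding segment, so the direction is progressive.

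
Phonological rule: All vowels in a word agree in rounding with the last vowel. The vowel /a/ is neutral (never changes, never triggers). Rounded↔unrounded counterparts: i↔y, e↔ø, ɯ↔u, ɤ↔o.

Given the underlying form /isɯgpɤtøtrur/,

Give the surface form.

/i/ harmonizes with /u/ ([+round]) → [y]
/ɯ/ harmonizes with /u/ ([+round]) → [u]
/ɤ/ harmonizes with /u/ ([+round]) → [o]

[ysugpotøtrur]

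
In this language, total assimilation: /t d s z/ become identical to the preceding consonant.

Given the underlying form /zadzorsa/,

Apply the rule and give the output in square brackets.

/z/ after /d/ → [d] (total assimilation)
/s/ after /r/ → [r] (total assimilation)

[zaddorra]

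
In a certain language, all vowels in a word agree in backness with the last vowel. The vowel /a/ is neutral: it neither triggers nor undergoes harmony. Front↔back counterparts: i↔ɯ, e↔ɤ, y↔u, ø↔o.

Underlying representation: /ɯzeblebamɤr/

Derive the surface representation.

[ɯzɤblɤbamɤr]

/e/ harmonizes with /ɤ/ ([+back]) → [ɤ]
/e/ harmonizes with /ɤ/ ([+back]) → [ɤ]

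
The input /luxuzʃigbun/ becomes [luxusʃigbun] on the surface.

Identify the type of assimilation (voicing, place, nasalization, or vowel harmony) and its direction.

voicing assimilation, regressive

/z/→[s].
Each target copies a feature from the following segment, so the direction is regressive.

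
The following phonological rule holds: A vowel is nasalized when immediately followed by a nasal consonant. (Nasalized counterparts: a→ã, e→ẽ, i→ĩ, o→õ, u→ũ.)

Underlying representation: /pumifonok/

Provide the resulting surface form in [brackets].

[pũmifõnok]

/u/ before nasal /m/ → [ũ]
/o/ before nasal /n/ → [õ]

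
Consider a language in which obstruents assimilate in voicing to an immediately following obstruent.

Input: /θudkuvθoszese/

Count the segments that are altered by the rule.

3

/d/ before /k/ (voiceless) → [t]
/v/ before /θ/ (voiceless) → [f]
/s/ before /z/ (voiced) → [z]
3 segments change.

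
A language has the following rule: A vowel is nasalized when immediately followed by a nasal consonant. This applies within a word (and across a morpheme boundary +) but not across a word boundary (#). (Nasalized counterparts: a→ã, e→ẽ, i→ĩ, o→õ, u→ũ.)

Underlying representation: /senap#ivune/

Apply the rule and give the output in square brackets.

/e/ before nasal /n/ → [ẽ]
/u/ before nasal /n/ → [ũ]

[sẽnap#ivũne]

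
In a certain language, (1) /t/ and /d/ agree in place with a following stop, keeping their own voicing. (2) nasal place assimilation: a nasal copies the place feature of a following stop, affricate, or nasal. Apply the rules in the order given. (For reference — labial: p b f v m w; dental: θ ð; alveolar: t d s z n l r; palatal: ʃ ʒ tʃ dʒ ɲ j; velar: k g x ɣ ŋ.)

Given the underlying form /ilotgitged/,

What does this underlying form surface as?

[ilokgikged]

Rule 1: /t/ before /g/ (velar) → [k]
Rule 1: /t/ before /g/ (velar) → [k]
After rule 1: ilokgikged
Rule 2: no segment meets the rule's conditions; no change.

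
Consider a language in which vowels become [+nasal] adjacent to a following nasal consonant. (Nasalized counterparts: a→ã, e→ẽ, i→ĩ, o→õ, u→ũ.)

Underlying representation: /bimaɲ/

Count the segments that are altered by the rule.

/i/ before nasal /m/ → [ĩ]
/a/ before nasal /ɲ/ → [ã]
2 segments change.

2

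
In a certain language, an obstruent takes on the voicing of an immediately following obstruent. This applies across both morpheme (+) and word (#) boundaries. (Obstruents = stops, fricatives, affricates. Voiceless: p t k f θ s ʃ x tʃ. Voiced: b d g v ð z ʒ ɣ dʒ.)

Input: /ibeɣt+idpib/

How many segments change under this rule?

2

/ɣ/ before /t/ (voiceless) → [x]
/d/ before /p/ (voiceless) → [t]
2 segments change.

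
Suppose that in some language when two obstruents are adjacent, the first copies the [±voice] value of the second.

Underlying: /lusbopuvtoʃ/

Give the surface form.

[luzbopuftoʃ]

/s/ before /b/ (voiced) → [z]
/v/ before /t/ (voiceless) → [f]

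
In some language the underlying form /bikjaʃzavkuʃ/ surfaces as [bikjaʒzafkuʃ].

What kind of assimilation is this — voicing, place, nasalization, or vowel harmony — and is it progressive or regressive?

voicing assimilation, regressive

/ʃ/→[ʒ] /v/→[f].
Each target copies a feature from the following segment, so the direction is regressive.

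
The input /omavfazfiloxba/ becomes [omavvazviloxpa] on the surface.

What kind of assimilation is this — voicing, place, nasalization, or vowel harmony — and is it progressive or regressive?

voicing assimilation, progressive

/f/→[v] /f/→[v] /b/→[p].
Each target copies a feature from the preceding segment, so the direction is progressive.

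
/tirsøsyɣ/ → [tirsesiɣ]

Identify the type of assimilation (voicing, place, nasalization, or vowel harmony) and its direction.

/ø/→[e] /y/→[i].
Vowels agree with the first vowel, so the harmony is progressive.

vowel harmony, progressive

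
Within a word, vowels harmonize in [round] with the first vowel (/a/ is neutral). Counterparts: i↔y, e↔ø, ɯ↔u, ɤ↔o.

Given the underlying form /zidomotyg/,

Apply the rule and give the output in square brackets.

/o/ harmonizes with /i/ ([-round]) → [ɤ]
/o/ harmonizes with /i/ ([-round]) → [ɤ]
/y/ harmonizes with /i/ ([-round]) → [i]

[zidɤmɤtig]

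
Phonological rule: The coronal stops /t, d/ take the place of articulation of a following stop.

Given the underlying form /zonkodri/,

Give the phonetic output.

no segment meets the rule's conditions; no change.

[zonkodri]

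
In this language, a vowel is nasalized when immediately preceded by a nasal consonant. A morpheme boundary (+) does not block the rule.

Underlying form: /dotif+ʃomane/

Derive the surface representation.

/a/ after nasal /m/ → [ã]
/e/ after nasal /n/ → [ẽ]

[dotif+ʃomãnẽ]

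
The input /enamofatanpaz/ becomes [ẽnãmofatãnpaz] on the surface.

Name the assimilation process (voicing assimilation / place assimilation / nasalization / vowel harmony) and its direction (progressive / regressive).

nasalization, regressive

/e/→[ẽ] /a/→[ã] /a/→[ã].
Each target copies a feature from the following segment, so the direction is regressive.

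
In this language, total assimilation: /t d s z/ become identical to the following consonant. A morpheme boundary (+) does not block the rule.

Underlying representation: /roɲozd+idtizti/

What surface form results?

[roɲodd+ittitti]

/z/ before /d/ → [d] (total assimilation)
/d/ before /t/ → [t] (total assimilation)
/z/ before /t/ → [t] (total assimilation)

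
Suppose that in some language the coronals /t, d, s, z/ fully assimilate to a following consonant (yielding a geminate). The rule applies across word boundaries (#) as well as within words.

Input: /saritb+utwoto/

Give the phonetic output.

[saribb+uwwoto]

/t/ before /b/ → [b] (total assimilation)
/t/ before /w/ → [w] (total assimilation)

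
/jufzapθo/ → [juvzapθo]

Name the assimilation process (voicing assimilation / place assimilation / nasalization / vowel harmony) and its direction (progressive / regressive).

voicing assimilation, regressive

/f/→[v].
Each target copies a feature from the following segment, so the direction is regressive.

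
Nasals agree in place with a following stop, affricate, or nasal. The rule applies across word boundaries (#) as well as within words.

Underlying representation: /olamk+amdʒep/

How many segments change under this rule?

2

/m/ before /k/ (velar) → [ŋ]
/m/ before /dʒ/ (palatal) → [ɲ]
2 segments change.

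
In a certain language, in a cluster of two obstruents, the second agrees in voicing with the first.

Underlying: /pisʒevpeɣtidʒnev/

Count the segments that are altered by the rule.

/ʒ/ after /s/ (voiceless) → [ʃ]
/p/ after /v/ (voiced) → [b]
/t/ after /ɣ/ (voiced) → [d]
3 segments change.

3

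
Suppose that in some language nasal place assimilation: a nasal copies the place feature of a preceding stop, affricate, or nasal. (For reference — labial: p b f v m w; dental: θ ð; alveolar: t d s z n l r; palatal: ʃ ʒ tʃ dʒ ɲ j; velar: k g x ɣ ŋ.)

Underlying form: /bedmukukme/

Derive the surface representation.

/m/ after /d/ (alveolar) → [n]
/m/ after /k/ (velar) → [ŋ]

[bednukukŋe]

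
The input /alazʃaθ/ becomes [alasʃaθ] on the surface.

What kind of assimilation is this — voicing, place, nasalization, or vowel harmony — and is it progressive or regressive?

/z/→[s].
Each target copies a feature from the following segment, so the direction is regressive.

voicing assimilation, regressive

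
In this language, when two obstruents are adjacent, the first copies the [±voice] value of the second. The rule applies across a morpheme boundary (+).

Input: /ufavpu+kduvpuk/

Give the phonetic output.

/v/ before /p/ (voiceless) → [f]
/k/ before /d/ (voiced) → [g]
/v/ before /p/ (voiceless) → [f]

[ufafpu+gdufpuk]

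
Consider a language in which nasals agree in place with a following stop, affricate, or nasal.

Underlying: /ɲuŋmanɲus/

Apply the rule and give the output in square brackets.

/ŋ/ before /m/ (labial) → [m]
/n/ before /ɲ/ (palatal) → [ɲ]

[ɲummaɲɲus]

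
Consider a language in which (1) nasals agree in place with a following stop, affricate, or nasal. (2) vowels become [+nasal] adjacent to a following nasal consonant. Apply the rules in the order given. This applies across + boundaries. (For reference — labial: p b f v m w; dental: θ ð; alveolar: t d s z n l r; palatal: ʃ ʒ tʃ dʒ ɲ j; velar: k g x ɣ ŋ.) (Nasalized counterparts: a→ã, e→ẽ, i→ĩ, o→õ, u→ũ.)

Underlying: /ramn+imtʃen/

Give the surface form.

Rule 1: /m/ before /n/ (alveolar) → [n]
Rule 1: /m/ before /tʃ/ (palatal) → [ɲ]
After rule 1: rann+iɲtʃen
Rule 2: /a/ before nasal /n/ → [ã]
Rule 2: /i/ before nasal /ɲ/ → [ĩ]
Rule 2: /e/ before nasal /n/ → [ẽ]

[rãnn+ĩɲtʃẽn]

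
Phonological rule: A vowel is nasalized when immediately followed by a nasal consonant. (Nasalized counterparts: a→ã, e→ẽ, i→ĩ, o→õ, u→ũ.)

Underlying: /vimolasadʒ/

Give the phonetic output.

/i/ before nasal /m/ → [ĩ]

[vĩmolasadʒ]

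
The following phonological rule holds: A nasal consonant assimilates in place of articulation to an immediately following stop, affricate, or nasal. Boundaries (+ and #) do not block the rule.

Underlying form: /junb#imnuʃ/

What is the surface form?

[jumb#innuʃ]

/n/ before /b/ (labial) → [m]
/m/ before /n/ (alveolar) → [n]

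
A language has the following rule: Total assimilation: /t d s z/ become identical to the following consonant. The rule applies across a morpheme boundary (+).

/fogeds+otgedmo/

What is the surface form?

[fogess+oggemmo]

/d/ before /s/ → [s] (total assimilation)
/t/ before /g/ → [g] (total assimilation)
/d/ before /m/ → [m] (total assimilation)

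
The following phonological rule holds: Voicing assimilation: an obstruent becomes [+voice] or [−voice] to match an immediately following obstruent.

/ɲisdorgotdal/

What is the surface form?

[ɲizdorgoddal]

/s/ before /d/ (voiced) → [z]
/t/ before /d/ (voiced) → [d]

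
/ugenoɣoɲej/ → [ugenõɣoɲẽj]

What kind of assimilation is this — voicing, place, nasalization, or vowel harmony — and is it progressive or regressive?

/o/→[õ] /e/→[ẽ].
Each target copies a feature from the preceding segment, so the direction is progressive.

nasalization, progressive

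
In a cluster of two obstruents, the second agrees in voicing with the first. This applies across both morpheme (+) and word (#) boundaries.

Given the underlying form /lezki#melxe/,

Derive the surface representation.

/k/ after /z/ (voiced) → [g]

[lezgi#melxe]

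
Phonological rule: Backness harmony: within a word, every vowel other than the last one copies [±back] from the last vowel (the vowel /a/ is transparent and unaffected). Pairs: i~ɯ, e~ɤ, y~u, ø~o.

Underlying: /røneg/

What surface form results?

no segment meets the rule's conditions; no change.

[røneg]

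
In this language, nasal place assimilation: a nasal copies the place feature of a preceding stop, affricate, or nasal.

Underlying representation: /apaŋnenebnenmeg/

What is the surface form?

/n/ after /ŋ/ (velar) → [ŋ]
/n/ after /b/ (labial) → [m]
/m/ after /n/ (alveolar) → [n]

[apaŋŋenebmenneg]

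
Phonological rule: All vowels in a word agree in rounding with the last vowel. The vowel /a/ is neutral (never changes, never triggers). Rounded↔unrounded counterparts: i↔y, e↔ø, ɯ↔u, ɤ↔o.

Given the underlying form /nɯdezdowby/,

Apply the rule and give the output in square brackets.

[nudøzdowby]

/ɯ/ harmonizes with /y/ ([+round]) → [u]
/e/ harmonizes with /y/ ([+round]) → [ø]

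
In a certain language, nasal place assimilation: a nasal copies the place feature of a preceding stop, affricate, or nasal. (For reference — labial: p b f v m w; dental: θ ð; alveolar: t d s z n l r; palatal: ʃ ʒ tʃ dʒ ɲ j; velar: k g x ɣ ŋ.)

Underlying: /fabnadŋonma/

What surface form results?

/n/ after /b/ (labial) → [m]
/ŋ/ after /d/ (alveolar) → [n]
/m/ after /n/ (alveolar) → [n]

[fabmadnonna]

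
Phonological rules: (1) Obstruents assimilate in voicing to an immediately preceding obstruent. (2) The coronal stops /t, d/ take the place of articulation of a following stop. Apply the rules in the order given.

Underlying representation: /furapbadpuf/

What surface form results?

Rule 1: /b/ after /p/ (voiceless) → [p]
Rule 1: /p/ after /d/ (voiced) → [b]
After rule 1: furappadbuf
Rule 2: /d/ before /b/ (labial) → [b]

[furappabbuf]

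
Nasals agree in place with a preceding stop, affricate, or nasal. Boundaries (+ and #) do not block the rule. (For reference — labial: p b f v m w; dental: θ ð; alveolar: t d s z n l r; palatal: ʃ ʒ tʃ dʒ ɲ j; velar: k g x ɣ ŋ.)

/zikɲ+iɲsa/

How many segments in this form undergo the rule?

/ɲ/ after /k/ (velar) → [ŋ]
1 segment changes.

1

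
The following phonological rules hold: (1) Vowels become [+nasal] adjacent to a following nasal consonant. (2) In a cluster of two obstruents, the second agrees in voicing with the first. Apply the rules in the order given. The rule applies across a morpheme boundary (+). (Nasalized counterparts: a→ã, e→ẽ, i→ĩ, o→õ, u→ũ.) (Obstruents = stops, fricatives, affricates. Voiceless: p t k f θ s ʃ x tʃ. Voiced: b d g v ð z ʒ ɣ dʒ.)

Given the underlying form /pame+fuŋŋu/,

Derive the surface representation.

Rule 1: /a/ before nasal /m/ → [ã]
Rule 1: /u/ before nasal /ŋ/ → [ũ]
After rule 1: pãme+fũŋŋu
Rule 2: no segment meets the rule's conditions; no change.

[pãme+fũŋŋu]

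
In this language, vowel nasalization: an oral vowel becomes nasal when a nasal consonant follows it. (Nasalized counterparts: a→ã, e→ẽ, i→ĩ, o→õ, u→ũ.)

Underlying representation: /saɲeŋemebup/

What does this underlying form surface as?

/a/ before nasal /ɲ/ → [ã]
/e/ before nasal /ŋ/ → [ẽ]
/e/ before nasal /m/ → [ẽ]

[sãɲẽŋẽmebup]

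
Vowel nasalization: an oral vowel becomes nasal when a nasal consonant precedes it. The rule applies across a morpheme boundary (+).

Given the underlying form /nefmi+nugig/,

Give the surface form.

[nẽfmĩ+nũgig]

/e/ after nasal /n/ → [ẽ]
/i/ after nasal /m/ → [ĩ]
/u/ after nasal /n/ → [ũ]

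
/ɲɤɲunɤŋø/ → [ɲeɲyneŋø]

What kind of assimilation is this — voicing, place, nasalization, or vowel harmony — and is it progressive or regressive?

vowel harmony, regressive

/ɤ/→[e] /u/→[y] /ɤ/→[e].
Vowels agree with the last vowel, so the harmony is regressive.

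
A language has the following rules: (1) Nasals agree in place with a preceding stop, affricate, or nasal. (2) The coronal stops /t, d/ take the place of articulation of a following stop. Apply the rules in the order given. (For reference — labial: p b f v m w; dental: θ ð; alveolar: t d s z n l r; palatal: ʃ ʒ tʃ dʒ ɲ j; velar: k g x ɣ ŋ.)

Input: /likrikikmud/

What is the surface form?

[likrikikŋud]

Rule 1: /m/ after /k/ (velar) → [ŋ]
After rule 1: likrikikŋud
Rule 2: no segment meets the rule's conditions; no change.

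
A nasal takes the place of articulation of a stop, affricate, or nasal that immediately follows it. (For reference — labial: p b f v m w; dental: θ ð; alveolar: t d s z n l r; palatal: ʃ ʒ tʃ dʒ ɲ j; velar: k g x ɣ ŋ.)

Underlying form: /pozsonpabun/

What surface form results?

[pozsompabun]

/n/ before /p/ (labial) → [m]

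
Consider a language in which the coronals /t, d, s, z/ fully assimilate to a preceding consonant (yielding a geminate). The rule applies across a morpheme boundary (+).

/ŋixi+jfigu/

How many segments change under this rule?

No segment meets the rule's conditions.

0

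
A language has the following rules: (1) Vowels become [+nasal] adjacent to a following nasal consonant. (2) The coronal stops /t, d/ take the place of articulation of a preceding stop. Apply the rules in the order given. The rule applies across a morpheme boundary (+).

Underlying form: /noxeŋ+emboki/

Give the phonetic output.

[noxẽŋ+ẽmboki]

Rule 1: /e/ before nasal /ŋ/ → [ẽ]
Rule 1: /e/ before nasal /m/ → [ẽ]
After rule 1: noxẽŋ+ẽmboki
Rule 2: no segment meets the rule's conditions; no change.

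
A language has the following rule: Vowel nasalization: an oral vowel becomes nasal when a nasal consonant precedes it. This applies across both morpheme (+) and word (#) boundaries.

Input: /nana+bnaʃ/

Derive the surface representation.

/a/ after nasal /n/ → [ã]
/a/ after nasal /n/ → [ã]
/a/ after nasal /n/ → [ã]

[nãnã+bnãʃ]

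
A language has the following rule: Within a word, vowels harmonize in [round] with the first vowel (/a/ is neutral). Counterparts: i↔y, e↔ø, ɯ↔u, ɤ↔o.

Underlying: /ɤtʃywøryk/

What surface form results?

[ɤtʃiwerik]

/y/ harmonizes with /ɤ/ ([-round]) → [i]
/ø/ harmonizes with /ɤ/ ([-round]) → [e]
/y/ harmonizes with /ɤ/ ([-round]) → [i]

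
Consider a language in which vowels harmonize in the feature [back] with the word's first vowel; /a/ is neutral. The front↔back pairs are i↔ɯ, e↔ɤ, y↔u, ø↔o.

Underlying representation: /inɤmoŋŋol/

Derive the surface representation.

/ɤ/ harmonizes with /i/ ([-back]) → [e]
/o/ harmonizes with /i/ ([-back]) → [ø]
/o/ harmonizes with /i/ ([-back]) → [ø]

[inemøŋŋøl]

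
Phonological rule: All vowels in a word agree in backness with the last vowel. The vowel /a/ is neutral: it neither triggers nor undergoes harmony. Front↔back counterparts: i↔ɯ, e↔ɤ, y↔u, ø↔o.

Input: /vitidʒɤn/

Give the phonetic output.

[vɯtɯdʒɤn]

/i/ harmonizes with /ɤ/ ([+back]) → [ɯ]
/i/ harmonizes with /ɤ/ ([+back]) → [ɯ]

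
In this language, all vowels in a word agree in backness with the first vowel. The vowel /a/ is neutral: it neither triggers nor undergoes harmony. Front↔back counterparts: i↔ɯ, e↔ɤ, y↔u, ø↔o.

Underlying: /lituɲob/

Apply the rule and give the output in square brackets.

/u/ harmonizes with /i/ ([-back]) → [y]
/o/ harmonizes with /i/ ([-back]) → [ø]

[lityɲøb]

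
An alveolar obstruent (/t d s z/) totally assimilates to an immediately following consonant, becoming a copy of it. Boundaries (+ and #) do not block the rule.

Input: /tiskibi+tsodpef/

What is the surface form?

/s/ before /k/ → [k] (total assimilation)
/t/ before /s/ → [s] (total assimilation)
/d/ before /p/ → [p] (total assimilation)

[tikkibi+ssoppef]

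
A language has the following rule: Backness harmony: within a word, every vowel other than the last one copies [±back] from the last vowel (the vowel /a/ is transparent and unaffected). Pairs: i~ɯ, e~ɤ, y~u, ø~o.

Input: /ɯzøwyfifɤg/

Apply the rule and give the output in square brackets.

/ø/ harmonizes with /ɤ/ ([+back]) → [o]
/y/ harmonizes with /ɤ/ ([+back]) → [u]
/i/ harmonizes with /ɤ/ ([+back]) → [ɯ]

[ɯzowufɯfɤg]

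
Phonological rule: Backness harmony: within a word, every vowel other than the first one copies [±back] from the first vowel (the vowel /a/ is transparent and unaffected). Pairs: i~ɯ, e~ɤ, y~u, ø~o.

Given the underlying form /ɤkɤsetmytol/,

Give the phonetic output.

[ɤkɤsɤtmutol]

/e/ harmonizes with /ɤ/ ([+back]) → [ɤ]
/y/ harmonizes with /ɤ/ ([+back]) → [u]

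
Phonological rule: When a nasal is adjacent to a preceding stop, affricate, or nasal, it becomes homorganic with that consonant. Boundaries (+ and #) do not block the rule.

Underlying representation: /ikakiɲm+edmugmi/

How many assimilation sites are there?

3

/m/ after /ɲ/ (palatal) → [ɲ]
/m/ after /d/ (alveolar) → [n]
/m/ after /g/ (velar) → [ŋ]
3 segments change.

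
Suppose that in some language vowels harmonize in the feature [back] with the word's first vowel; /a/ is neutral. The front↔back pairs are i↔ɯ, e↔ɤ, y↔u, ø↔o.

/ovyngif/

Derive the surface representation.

[ovungɯf]

/y/ harmonizes with /o/ ([+back]) → [u]
/i/ harmonizes with /o/ ([+back]) → [ɯ]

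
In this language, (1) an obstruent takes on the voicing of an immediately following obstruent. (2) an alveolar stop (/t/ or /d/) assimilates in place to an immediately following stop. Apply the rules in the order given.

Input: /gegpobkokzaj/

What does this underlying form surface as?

Rule 1: /g/ before /p/ (voiceless) → [k]
Rule 1: /b/ before /k/ (voiceless) → [p]
Rule 1: /k/ before /z/ (voiced) → [g]
After rule 1: gekpopkogzaj
Rule 2: no segment meets the rule's conditions; no change.

[gekpopkogzaj]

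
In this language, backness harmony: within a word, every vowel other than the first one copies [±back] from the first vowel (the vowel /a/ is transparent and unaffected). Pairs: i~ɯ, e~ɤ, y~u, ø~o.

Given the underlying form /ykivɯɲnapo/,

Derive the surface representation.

[ykiviɲnapø]

/ɯ/ harmonizes with /y/ ([-back]) → [i]
/o/ harmonizes with /y/ ([-back]) → [ø]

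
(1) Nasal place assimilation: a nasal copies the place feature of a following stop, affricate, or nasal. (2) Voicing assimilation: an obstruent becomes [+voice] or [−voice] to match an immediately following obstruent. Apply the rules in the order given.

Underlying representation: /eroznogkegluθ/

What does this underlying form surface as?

Rule 1: no segment meets the rule's conditions; no change.
After rule 1: eroznogkegluθ
Rule 2: /g/ before /k/ (voiceless) → [k]

[eroznokkegluθ]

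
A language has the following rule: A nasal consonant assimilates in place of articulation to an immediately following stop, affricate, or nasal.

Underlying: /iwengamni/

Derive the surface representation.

/n/ before /g/ (velar) → [ŋ]
/m/ before /n/ (alveolar) → [n]

[iweŋganni]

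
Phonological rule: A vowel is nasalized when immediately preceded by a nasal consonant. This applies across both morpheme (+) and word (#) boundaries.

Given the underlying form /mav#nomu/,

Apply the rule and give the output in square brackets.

[mãv#nõmũ]

/a/ after nasal /m/ → [ã]
/o/ after nasal /n/ → [õ]
/u/ after nasal /m/ → [ũ]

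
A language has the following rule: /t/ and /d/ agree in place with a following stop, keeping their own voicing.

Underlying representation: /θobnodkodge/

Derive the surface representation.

[θobnogkogge]

/d/ before /k/ (velar) → [g]
/d/ before /g/ (velar) → [g]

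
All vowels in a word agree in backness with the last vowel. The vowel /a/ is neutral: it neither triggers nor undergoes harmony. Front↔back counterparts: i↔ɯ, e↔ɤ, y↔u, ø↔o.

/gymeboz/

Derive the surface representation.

[gumɤboz]

/y/ harmonizes with /o/ ([+back]) → [u]
/e/ harmonizes with /o/ ([+back]) → [ɤ]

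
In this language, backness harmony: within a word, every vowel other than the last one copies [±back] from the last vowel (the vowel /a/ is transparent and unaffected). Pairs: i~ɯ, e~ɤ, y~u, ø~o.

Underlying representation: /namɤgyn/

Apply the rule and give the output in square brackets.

[namegyn]

/ɤ/ harmonizes with /y/ ([-back]) → [e]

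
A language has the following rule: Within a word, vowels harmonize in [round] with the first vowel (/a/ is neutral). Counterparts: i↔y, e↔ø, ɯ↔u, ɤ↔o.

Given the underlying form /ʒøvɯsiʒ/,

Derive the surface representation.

/ɯ/ harmonizes with /ø/ ([+round]) → [u]
/i/ harmonizes with /ø/ ([+round]) → [y]

[ʒøvusyʒ]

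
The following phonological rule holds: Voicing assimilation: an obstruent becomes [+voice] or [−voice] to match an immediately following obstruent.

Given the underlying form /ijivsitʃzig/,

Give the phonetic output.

[ijifsidʒzig]

/v/ before /s/ (voiceless) → [f]
/tʃ/ before /z/ (voiced) → [dʒ]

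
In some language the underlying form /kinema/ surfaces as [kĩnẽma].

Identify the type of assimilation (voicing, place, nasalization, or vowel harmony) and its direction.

nasalization, regressive

/i/→[ĩ] /e/→[ẽ].
Each target copies a feature from the following segment, so the direction is regressive.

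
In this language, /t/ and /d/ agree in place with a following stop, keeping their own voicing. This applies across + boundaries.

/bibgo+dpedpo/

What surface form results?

[bibgo+bpebpo]

/d/ before /p/ (labial) → [b]
/d/ before /p/ (labial) → [b]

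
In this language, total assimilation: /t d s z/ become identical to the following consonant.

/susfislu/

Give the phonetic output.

/s/ before /f/ → [f] (total assimilation)
/s/ before /l/ → [l] (total assimilation)

[suffillu]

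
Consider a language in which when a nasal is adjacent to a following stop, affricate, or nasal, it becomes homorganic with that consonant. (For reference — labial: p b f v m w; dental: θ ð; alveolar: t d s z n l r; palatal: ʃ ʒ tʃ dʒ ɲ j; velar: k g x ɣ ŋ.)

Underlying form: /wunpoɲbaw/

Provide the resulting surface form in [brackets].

/n/ before /p/ (labial) → [m]
/ɲ/ before /b/ (labial) → [m]

[wumpombaw]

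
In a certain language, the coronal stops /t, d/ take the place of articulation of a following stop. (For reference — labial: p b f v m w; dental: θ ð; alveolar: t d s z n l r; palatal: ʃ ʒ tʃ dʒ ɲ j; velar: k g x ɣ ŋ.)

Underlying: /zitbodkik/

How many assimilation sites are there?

2

/t/ before /b/ (labial) → [p]
/d/ before /k/ (velar) → [g]
2 segments change.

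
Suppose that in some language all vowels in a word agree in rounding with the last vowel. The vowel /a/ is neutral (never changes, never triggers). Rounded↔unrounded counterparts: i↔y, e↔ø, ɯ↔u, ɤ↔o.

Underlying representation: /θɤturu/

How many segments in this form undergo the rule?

/ɤ/ harmonizes with /u/ ([+round]) → [o]
1 segment changes.

1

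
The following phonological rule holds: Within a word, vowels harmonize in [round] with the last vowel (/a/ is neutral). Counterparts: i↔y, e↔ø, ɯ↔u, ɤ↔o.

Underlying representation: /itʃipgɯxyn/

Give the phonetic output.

/i/ harmonizes with /y/ ([+round]) → [y]
/i/ harmonizes with /y/ ([+round]) → [y]
/ɯ/ harmonizes with /y/ ([+round]) → [u]

[ytʃypguxyn]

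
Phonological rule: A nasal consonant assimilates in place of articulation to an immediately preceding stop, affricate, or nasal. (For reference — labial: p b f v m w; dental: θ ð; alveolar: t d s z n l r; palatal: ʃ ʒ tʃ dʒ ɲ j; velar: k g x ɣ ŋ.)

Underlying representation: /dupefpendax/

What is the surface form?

[dupefpendax]

no segment meets the rule's conditions; no change.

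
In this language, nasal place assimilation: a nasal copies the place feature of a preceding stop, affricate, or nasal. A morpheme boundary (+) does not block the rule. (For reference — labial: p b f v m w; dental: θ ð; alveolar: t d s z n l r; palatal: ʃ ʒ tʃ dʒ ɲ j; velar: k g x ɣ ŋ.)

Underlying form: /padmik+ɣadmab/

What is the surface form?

/m/ after /d/ (alveolar) → [n]
/m/ after /d/ (alveolar) → [n]

[padnik+ɣadnab]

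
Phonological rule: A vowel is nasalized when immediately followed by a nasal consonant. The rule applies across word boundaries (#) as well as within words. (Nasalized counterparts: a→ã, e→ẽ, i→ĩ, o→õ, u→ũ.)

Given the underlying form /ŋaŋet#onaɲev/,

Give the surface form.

[ŋãŋet#õnãɲev]

/a/ before nasal /ŋ/ → [ã]
/o/ before nasal /n/ → [õ]
/a/ before nasal /ɲ/ → [ã]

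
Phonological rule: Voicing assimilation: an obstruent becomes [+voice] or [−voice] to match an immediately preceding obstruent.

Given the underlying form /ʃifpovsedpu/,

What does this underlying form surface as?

[ʃifpovzedbu]

/s/ after /v/ (voiced) → [z]
/p/ after /d/ (voiced) → [b]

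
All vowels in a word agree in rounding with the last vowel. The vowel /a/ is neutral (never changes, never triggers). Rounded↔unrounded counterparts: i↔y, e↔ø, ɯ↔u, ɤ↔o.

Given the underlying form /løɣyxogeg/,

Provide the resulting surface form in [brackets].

/ø/ harmonizes with /e/ ([-round]) → [e]
/y/ harmonizes with /e/ ([-round]) → [i]
/o/ harmonizes with /e/ ([-round]) → [ɤ]

[leɣixɤgeg]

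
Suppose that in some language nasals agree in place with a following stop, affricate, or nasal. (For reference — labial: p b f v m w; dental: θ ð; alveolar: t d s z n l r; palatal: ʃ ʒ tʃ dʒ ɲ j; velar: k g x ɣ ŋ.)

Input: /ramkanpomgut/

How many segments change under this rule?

3

/m/ before /k/ (velar) → [ŋ]
/n/ before /p/ (labial) → [m]
/m/ before /g/ (velar) → [ŋ]
3 segments change.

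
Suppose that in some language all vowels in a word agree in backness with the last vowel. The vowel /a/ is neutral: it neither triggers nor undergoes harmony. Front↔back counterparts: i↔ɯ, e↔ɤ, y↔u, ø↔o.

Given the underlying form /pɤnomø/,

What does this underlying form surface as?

/ɤ/ harmonizes with /ø/ ([-back]) → [e]
/o/ harmonizes with /ø/ ([-back]) → [ø]

[penømø]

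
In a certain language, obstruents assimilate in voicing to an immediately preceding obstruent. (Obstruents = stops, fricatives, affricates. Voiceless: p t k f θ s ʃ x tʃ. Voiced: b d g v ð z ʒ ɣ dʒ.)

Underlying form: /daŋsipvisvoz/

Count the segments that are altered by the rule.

/v/ after /p/ (voiceless) → [f]
/v/ after /s/ (voiceless) → [f]
2 segments change.

2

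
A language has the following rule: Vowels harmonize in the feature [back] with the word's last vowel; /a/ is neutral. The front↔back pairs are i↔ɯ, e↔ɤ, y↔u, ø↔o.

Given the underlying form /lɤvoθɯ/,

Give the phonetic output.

no segment meets the rule's conditions; no change.

[lɤvoθɯ]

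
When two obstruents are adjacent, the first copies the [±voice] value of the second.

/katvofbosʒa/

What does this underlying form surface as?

[kadvovbozʒa]

/t/ before /v/ (voiced) → [d]
/f/ before /b/ (voiced) → [v]
/s/ before /ʒ/ (voiced) → [z]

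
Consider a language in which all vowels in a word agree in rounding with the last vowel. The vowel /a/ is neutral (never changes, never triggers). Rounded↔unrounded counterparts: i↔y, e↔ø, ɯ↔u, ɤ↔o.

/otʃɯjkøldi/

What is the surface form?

/o/ harmonizes with /i/ ([-round]) → [ɤ]
/ø/ harmonizes with /i/ ([-round]) → [e]

[ɤtʃɯjkeldi]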